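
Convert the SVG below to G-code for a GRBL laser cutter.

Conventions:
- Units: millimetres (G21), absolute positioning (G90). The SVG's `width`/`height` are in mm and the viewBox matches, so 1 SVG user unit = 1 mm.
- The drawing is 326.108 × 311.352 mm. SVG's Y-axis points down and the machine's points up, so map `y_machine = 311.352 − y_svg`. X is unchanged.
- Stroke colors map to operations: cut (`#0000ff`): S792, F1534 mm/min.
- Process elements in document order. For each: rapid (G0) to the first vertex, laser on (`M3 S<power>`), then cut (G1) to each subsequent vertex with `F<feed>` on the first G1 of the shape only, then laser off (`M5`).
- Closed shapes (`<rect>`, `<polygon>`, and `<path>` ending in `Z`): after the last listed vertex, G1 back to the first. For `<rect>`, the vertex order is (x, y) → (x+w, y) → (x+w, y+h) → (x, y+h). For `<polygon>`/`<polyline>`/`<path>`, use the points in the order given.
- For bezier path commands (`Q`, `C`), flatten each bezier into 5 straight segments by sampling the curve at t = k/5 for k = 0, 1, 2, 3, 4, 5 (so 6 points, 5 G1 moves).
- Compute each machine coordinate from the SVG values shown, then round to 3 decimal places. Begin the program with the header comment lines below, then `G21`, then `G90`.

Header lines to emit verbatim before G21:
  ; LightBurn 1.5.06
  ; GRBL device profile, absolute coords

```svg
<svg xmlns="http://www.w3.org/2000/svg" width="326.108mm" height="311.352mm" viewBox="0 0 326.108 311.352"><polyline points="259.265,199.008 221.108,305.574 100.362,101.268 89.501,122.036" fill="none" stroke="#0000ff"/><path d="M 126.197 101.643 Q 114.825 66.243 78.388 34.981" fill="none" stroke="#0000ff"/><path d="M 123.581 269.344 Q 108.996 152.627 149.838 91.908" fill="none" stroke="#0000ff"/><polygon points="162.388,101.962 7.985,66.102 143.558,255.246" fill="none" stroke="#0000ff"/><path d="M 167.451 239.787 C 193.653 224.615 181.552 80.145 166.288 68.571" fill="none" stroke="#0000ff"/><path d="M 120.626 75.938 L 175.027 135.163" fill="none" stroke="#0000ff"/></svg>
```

Since the viewBox matches the mm dimensions, user units are millimetres directly. The only transform is the Y-flip y_m = 311.352 − y_svg.

Shape 1 is a open polyline drawn with `<polyline>`. Its stroke #0000ff means cut at S792, F1534. After flipping Y the toolpath is (259.265,112.344) → (221.108,5.778) → (100.362,210.084) → (89.501,189.316).

Shape 2 is a quadratic bezier drawn with `<path>`. Its stroke #0000ff means cut at S792, F1534. After flipping Y the toolpath is (126.197,209.709) → (120.646,223.703) → (113.089,237.367) → (103.527,250.699) → (91.960,263.701) → (78.388,276.371).

Shape 3 is a quadratic bezier drawn with `<path>`. Its stroke #0000ff means cut at S792, F1534. After flipping Y the toolpath is (123.581,42.008) → (119.964,86.455) → (120.781,126.422) → (126.033,161.909) → (135.718,192.916) → (149.838,219.444).

Shape 4 is a closed polygon drawn with `<polygon>`. Its stroke #0000ff means cut at S792, F1534. After flipping Y the toolpath is (162.388,209.390) → (7.985,245.250) → (143.558,56.106) → (162.388,209.390), returning to the start.

Shape 5 is a cubic bezier drawn with `<path>`. Its stroke #0000ff means cut at S792, F1534. After flipping Y the toolpath is (167.451,71.565) → (178.857,94.086) → (182.757,135.054) → (180.838,181.883) → (174.786,221.987) → (166.288,242.781).

Shape 6 is a line segment drawn with `<path>`. Its stroke #0000ff means cut at S792, F1534. After flipping Y the toolpath is (120.626,235.414) → (175.027,176.189).

; LightBurn 1.5.06
; GRBL device profile, absolute coords
G21
G90
G0 X259.265 Y112.344
M3 S792
G1 X221.108 Y5.778 F1534
G1 X100.362 Y210.084
G1 X89.501 Y189.316
M5
G0 X126.197 Y209.709
M3 S792
G1 X120.646 Y223.703 F1534
G1 X113.089 Y237.367
G1 X103.527 Y250.699
G1 X91.960 Y263.701
G1 X78.388 Y276.371
M5
G0 X123.581 Y42.008
M3 S792
G1 X119.964 Y86.455 F1534
G1 X120.781 Y126.422
G1 X126.033 Y161.909
G1 X135.718 Y192.916
G1 X149.838 Y219.444
M5
G0 X162.388 Y209.390
M3 S792
G1 X7.985 Y245.250 F1534
G1 X143.558 Y56.106
G1 X162.388 Y209.390
M5
G0 X167.451 Y71.565
M3 S792
G1 X178.857 Y94.086 F1534
G1 X182.757 Y135.054
G1 X180.838 Y181.883
G1 X174.786 Y221.987
G1 X166.288 Y242.781
M5
G0 X120.626 Y235.414
M3 S792
G1 X175.027 Y176.189 F1534
M5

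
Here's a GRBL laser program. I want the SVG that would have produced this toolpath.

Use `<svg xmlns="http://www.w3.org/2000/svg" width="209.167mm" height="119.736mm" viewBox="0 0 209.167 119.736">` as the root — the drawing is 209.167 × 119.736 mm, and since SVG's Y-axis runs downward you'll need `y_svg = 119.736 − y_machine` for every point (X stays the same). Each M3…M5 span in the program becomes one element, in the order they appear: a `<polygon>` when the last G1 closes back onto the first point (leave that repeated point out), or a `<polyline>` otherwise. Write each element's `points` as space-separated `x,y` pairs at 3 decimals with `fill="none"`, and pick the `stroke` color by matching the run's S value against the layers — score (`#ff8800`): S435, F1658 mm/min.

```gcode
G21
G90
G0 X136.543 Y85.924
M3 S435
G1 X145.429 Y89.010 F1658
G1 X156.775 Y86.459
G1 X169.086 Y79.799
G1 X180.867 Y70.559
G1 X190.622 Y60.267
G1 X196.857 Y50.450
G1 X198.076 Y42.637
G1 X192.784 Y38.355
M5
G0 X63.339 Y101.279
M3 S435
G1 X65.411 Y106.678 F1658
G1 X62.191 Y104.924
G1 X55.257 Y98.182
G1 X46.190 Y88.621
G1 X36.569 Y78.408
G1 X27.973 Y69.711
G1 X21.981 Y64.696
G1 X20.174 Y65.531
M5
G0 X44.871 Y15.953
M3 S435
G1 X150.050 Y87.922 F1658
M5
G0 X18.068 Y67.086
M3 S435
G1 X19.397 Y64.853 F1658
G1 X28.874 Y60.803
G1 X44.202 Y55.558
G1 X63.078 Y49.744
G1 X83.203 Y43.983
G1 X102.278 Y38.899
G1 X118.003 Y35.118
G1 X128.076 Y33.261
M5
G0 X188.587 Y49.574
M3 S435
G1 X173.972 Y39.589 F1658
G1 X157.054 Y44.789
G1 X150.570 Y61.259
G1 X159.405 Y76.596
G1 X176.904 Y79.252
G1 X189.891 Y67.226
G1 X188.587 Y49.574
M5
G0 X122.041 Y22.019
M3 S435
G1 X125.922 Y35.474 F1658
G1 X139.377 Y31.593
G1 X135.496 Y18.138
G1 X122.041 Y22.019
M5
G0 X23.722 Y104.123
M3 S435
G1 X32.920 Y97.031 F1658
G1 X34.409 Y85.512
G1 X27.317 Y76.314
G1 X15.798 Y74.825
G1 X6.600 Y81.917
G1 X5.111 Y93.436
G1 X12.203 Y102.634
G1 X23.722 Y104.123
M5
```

y_svg = 119.736 − y_m. Every run uses S435, so all elements get stroke `#ff8800` (score).

[1] open run; points: 136.543,33.812 145.429,30.726 156.775,33.277 169.086,39.937 180.867,49.177 190.622,59.469 196.857,69.286 198.076,77.099 192.784,81.381

[2] open run; points: 63.339,18.457 65.411,13.058 62.191,14.812 55.257,21.554 46.190,31.115 36.569,41.328 27.973,50.025 21.981,55.040 20.174,54.205

[3] open run; points: 44.871,103.783 150.050,31.814

[4] open run; points: 18.068,52.650 19.397,54.883 28.874,58.933 44.202,64.178 63.078,69.992 83.203,75.753 102.278,80.837 118.003,84.618 128.076,86.475

[5] closed run; points: 188.587,70.162 173.972,80.147 157.054,74.947 150.570,58.477 159.405,43.140 176.904,40.484 189.891,52.510

[6] closed run; points: 122.041,97.717 125.922,84.262 139.377,88.143 135.496,101.598

[7] closed run; points: 23.722,15.613 32.920,22.705 34.409,34.224 27.317,43.422 15.798,44.911 6.600,37.819 5.111,26.300 12.203,17.102

<svg xmlns="http://www.w3.org/2000/svg" width="209.167mm" height="119.736mm" viewBox="0 0 209.167 119.736">
  <polyline points="136.543,33.812 145.429,30.726 156.775,33.277 169.086,39.937 180.867,49.177 190.622,59.469 196.857,69.286 198.076,77.099 192.784,81.381" fill="none" stroke="#ff8800"/>
  <polyline points="63.339,18.457 65.411,13.058 62.191,14.812 55.257,21.554 46.190,31.115 36.569,41.328 27.973,50.025 21.981,55.040 20.174,54.205" fill="none" stroke="#ff8800"/>
  <polyline points="44.871,103.783 150.050,31.814" fill="none" stroke="#ff8800"/>
  <polyline points="18.068,52.650 19.397,54.883 28.874,58.933 44.202,64.178 63.078,69.992 83.203,75.753 102.278,80.837 118.003,84.618 128.076,86.475" fill="none" stroke="#ff8800"/>
  <polygon points="188.587,70.162 173.972,80.147 157.054,74.947 150.570,58.477 159.405,43.140 176.904,40.484 189.891,52.510" fill="none" stroke="#ff8800"/>
  <polygon points="122.041,97.717 125.922,84.262 139.377,88.143 135.496,101.598" fill="none" stroke="#ff8800"/>
  <polygon points="23.722,15.613 32.920,22.705 34.409,34.224 27.317,43.422 15.798,44.911 6.600,37.819 5.111,26.300 12.203,17.102" fill="none" stroke="#ff8800"/>
</svg>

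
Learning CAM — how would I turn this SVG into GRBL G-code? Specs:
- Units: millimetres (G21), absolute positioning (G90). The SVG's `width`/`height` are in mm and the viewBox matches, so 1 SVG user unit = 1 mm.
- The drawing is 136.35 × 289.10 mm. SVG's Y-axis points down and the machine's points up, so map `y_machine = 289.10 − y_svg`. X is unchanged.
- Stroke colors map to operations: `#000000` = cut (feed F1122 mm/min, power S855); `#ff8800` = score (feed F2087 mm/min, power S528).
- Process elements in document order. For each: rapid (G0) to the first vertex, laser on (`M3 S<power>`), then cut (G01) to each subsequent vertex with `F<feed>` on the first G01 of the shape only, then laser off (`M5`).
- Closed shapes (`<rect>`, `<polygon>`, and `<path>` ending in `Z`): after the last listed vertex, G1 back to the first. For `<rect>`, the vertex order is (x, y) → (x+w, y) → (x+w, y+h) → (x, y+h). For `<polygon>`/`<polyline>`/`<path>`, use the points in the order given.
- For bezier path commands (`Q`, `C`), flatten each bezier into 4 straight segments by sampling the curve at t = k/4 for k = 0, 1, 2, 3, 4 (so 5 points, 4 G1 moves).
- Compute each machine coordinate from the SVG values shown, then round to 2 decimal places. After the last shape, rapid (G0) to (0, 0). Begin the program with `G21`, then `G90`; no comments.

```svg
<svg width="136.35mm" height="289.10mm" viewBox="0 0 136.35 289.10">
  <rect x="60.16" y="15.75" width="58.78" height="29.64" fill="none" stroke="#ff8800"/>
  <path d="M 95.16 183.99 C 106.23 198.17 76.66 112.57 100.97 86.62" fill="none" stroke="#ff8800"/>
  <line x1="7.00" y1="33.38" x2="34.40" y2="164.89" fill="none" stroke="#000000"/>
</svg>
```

G21
G90
G0 X60.16 Y273.35
M3 S528
G01 X118.94 Y273.35 F2087
G01 X118.94 Y243.71
G01 X60.16 Y243.71
G01 X60.16 Y273.35
M5
G0 X95.16 Y105.11
M3 S528
G01 X97.32 Y110.69 F2087
G01 X93.10 Y138.75
G01 X91.36 Y174.32
G01 X100.97 Y202.48
M5
G0 X7.00 Y255.72
M3 S855
G01 X34.40 Y124.21 F1122
M5
G0 X0.00 Y0.00

viewBox `0 0 136.35 289.10` with mm width/height → 1 unit = 1 mm. Flip: y_m = 289.10 − y_svg.

**Shape 1** — `<rect>` rectangle, stroke `#ff8800` → score (S528, F2087). Machine vertices: (60.16,273.35) → (118.94,273.35) → (118.94,243.71) → (60.16,243.71) → (60.16,273.35). Closed: final G1 returns to the first vertex.

**Shape 2** — `<path>` cubic bezier, stroke `#ff8800` → score (S528, F2087). Control points (SVG): P0=(95.16,183.99), P1=(106.23,198.17), P2=(76.66,112.57), P3=(100.97,86.62); sampled at t=k/4. Machine vertices: (95.16,105.11) → (97.32,110.69) → (93.10,138.75) → (91.36,174.32) → (100.97,202.48). Open path.

**Shape 3** — `<line>` line segment, stroke `#000000` → cut (S855, F1122). Machine vertices: (7.00,255.72) → (34.40,124.21). Open path.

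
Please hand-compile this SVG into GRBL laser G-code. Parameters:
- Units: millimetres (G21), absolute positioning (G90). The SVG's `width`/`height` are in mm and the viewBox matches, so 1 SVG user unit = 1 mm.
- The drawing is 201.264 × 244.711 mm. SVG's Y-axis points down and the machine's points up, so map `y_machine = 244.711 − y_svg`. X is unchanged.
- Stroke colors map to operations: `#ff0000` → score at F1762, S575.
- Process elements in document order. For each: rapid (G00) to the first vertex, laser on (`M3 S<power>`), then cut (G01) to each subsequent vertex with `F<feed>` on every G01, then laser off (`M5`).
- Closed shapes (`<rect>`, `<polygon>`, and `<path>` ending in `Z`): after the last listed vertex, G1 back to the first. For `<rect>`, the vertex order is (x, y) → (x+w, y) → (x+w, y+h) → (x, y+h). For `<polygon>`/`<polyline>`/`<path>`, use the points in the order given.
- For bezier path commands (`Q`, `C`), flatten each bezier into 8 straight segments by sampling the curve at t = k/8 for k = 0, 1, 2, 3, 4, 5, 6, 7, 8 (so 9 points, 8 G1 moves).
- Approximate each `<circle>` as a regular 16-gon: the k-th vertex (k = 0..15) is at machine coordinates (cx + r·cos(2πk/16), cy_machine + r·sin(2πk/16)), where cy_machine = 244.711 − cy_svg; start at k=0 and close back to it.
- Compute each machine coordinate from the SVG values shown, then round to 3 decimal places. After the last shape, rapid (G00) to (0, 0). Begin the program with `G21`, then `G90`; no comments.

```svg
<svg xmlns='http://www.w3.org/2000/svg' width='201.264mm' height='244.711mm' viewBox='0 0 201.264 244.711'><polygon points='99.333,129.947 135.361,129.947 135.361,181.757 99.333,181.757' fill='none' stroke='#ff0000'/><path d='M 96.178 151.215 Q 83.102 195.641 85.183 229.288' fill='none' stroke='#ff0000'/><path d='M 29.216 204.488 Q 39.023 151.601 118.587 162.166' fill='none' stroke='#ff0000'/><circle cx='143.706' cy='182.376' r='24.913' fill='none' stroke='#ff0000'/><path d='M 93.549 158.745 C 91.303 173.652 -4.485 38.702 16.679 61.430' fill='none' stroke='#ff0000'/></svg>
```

G21
G90
G00 X99.333 Y114.764
M3 S575
G01 X135.361 Y114.764 F1762
G01 X135.361 Y62.954 F1762
G01 X99.333 Y62.954 F1762
G01 X99.333 Y114.764 F1762
M5
G00 X96.178 Y93.496
M3 S575
G01 X93.146 Y82.558 F1762
G01 X90.587 Y71.957 F1762
G01 X88.502 Y61.692 F1762
G01 X86.891 Y51.765 F1762
G01 X85.754 Y42.174 F1762
G01 X85.090 Y32.920 F1762
G01 X84.900 Y24.003 F1762
G01 X85.183 Y15.423 F1762
M5
G00 X29.216 Y40.223
M3 S575
G01 X32.758 Y52.453 F1762
G01 X38.479 Y62.701 F1762
G01 X46.381 Y70.965 F1762
G01 X56.462 Y77.247 F1762
G01 X68.724 Y81.546 F1762
G01 X83.165 Y83.862 F1762
G01 X99.786 Y84.195 F1762
G01 X118.587 Y82.545 F1762
M5
G00 X168.619 Y62.335
M3 S575
G01 X166.723 Y71.869 F1762
G01 X161.322 Y79.951 F1762
G01 X153.240 Y85.352 F1762
G01 X143.706 Y87.248 F1762
G01 X134.172 Y85.352 F1762
G01 X126.090 Y79.951 F1762
G01 X120.689 Y71.869 F1762
G01 X118.793 Y62.335 F1762
G01 X120.689 Y52.801 F1762
G01 X126.090 Y44.719 F1762
G01 X134.172 Y39.318 F1762
G01 X143.706 Y37.422 F1762
G01 X153.240 Y39.318 F1762
G01 X161.322 Y44.719 F1762
G01 X166.723 Y52.801 F1762
G01 X168.619 Y62.335 F1762
M5
G00 X93.549 Y85.966
M3 S575
G01 X88.733 Y86.800 F1762
G01 X77.614 Y98.079 F1762
G01 X62.659 Y116.199 F1762
G01 X46.335 Y137.556 F1762
G01 X31.108 Y158.547 F1762
G01 X19.446 Y175.568 F1762
G01 X13.814 Y185.013 F1762
G01 X16.679 Y183.281 F1762
M5
G00 X0.000 Y0.000

Since the viewBox matches the mm dimensions, user units are millimetres directly. The only transform is the Y-flip y_m = 244.711 − y_svg.

Shape 1 is a rectangle drawn with `<polygon>`. Its stroke #ff0000 means score at S575, F1762. After flipping Y the toolpath is (99.333,114.764) → (135.361,114.764) → (135.361,62.954) → (99.333,62.954) → (99.333,114.764), returning to the start.

Shape 2 is a quadratic bezier drawn with `<path>`. Its stroke #ff0000 means score at S575, F1762. After flipping Y the toolpath is (96.178,93.496) → (93.146,82.558) → (90.587,71.957) → (88.502,61.692) → (86.891,51.765) → (85.754,42.174) → (85.090,32.920) → (84.900,24.003) → (85.183,15.423).

Shape 3 is a quadratic bezier drawn with `<path>`. Its stroke #ff0000 means score at S575, F1762. After flipping Y the toolpath is (29.216,40.223) → (32.758,52.453) → (38.479,62.701) → (46.381,70.965) → (56.462,77.247) → (68.724,81.546) → (83.165,83.862) → (99.786,84.195) → (118.587,82.545).

Shape 4 is a circle drawn with `<circle>`. Its stroke #ff0000 means score at S575, F1762. After flipping Y the toolpath is (168.619,62.335) → (166.723,71.869) → (161.322,79.951) → (153.240,85.352) → (143.706,87.248) → (134.172,85.352) → (126.090,79.951) → (120.689,71.869) → (118.793,62.335) → (120.689,52.801) → (126.090,44.719) → (134.172,39.318) → (143.706,37.422) → (153.240,39.318) → (161.322,44.719) → (166.723,52.801) → (168.619,62.335), returning to the start.

Shape 5 is a cubic bezier drawn with `<path>`. Its stroke #ff0000 means score at S575, F1762. After flipping Y the toolpath is (93.549,85.966) → (88.733,86.800) → (77.614,98.079) → (62.659,116.199) → (46.335,137.556) → (31.108,158.547) → (19.446,175.568) → (13.814,185.013) → (16.679,183.281).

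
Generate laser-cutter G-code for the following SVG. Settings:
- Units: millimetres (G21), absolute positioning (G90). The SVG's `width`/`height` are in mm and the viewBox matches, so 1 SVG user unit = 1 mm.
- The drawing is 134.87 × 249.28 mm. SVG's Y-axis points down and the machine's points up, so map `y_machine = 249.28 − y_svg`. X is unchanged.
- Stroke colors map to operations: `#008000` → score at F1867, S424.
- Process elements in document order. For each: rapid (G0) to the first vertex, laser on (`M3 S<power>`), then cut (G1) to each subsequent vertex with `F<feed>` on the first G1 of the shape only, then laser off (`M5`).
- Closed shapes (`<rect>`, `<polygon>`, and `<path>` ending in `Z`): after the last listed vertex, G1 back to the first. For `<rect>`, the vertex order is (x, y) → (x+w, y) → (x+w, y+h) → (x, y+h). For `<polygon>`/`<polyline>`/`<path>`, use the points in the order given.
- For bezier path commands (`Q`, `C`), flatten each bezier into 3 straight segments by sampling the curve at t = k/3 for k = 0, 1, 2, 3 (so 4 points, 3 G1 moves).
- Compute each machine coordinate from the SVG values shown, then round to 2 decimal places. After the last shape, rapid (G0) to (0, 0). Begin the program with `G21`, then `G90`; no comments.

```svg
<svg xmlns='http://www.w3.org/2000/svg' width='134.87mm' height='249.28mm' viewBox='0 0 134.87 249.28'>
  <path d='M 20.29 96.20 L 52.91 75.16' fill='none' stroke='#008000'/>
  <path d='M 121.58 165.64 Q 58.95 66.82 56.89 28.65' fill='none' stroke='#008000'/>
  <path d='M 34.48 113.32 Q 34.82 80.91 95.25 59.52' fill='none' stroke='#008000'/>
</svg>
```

G21
G90
G0 X20.29 Y153.08
M3 S424
G1 X52.91 Y174.12 F1867
M5
G0 X121.58 Y83.64
M3 S424
G1 X86.56 Y142.78 F1867
G1 X64.99 Y188.44
G1 X56.89 Y220.63
M5
G0 X34.48 Y135.96
M3 S424
G1 X41.38 Y156.34 F1867
G1 X61.64 Y174.28
G1 X95.25 Y189.76
M5
G0 X0.00 Y0.00

1 u = 1 mm; y_m = 249.28 − y.

[1] `<path>` line segment, #008000→score S424 F1867: (20.29,153.08) → (52.91,174.12)

[2] `<path>` quadratic bezier, #008000→score S424 F1867: (121.58,83.64) → (86.56,142.78) → (64.99,188.44) → (56.89,220.63)

[3] `<path>` quadratic bezier, #008000→score S424 F1867: (34.48,135.96) → (41.38,156.34) → (61.64,174.28) → (95.25,189.76)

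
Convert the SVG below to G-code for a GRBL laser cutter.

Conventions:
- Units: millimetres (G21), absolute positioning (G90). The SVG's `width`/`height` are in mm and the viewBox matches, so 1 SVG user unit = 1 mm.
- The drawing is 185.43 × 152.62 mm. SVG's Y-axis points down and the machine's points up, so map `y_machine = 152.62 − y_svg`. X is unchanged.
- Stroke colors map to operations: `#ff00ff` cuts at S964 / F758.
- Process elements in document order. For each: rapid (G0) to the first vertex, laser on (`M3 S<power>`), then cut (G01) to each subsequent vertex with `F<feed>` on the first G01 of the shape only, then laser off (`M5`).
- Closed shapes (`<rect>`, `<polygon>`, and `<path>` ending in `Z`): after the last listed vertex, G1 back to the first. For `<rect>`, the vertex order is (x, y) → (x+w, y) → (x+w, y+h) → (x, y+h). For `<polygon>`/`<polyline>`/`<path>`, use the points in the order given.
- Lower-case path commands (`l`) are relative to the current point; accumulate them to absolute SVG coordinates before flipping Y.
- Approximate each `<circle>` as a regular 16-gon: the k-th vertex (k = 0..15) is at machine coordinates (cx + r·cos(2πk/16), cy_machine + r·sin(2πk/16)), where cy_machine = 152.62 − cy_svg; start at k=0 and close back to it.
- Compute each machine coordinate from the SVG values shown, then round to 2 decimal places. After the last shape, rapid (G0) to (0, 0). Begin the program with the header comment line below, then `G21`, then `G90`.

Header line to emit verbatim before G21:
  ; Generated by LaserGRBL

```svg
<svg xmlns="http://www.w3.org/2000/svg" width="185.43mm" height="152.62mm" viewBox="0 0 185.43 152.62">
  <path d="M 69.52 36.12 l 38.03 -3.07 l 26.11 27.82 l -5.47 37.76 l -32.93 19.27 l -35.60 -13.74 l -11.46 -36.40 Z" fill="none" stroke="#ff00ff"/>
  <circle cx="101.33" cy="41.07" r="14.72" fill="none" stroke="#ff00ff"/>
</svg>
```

; Generated by LaserGRBL
G21
G90
G0 X69.52 Y116.50
M3 S964
G01 X107.55 Y119.57 F758
G01 X133.66 Y91.75
G01 X128.19 Y53.99
G01 X95.26 Y34.72
G01 X59.66 Y48.46
G01 X48.20 Y84.86
G01 X69.52 Y116.50
M5
G0 X116.05 Y111.55
M3 S964
G01 X114.93 Y117.18 F758
G01 X111.74 Y121.96
G01 X106.96 Y125.15
G01 X101.33 Y126.27
G01 X95.70 Y125.15
G01 X90.92 Y121.96
G01 X87.73 Y117.18
G01 X86.61 Y111.55
G01 X87.73 Y105.92
G01 X90.92 Y101.14
G01 X95.70 Y97.95
G01 X101.33 Y96.83
G01 X106.96 Y97.95
G01 X111.74 Y101.14
G01 X114.93 Y105.92
G01 X116.05 Y111.55
M5
G0 X0.00 Y0.00

Since the viewBox matches the mm dimensions, user units are millimetres directly. The only transform is the Y-flip y_m = 152.62 − y_svg.

Shape 1 is a regular polygon drawn with `<path>`. Its stroke #ff00ff means cut at S964, F758. After flipping Y the toolpath is (69.52,116.50) → (107.55,119.57) → (133.66,91.75) → (128.19,53.99) → (95.26,34.72) → (59.66,48.46) → (48.20,84.86) → (69.52,116.50), returning to the start.

Shape 2 is a circle drawn with `<circle>`. Its stroke #ff00ff means cut at S964, F758. After flipping Y the toolpath is (116.05,111.55) → (114.93,117.18) → (111.74,121.96) → (106.96,125.15) → (101.33,126.27) → (95.70,125.15) → (90.92,121.96) → (87.73,117.18) → (86.61,111.55) → (87.73,105.92) → (90.92,101.14) → (95.70,97.95) → (101.33,96.83) → (106.96,97.95) → (111.74,101.14) → (114.93,105.92) → (116.05,111.55), returning to the start.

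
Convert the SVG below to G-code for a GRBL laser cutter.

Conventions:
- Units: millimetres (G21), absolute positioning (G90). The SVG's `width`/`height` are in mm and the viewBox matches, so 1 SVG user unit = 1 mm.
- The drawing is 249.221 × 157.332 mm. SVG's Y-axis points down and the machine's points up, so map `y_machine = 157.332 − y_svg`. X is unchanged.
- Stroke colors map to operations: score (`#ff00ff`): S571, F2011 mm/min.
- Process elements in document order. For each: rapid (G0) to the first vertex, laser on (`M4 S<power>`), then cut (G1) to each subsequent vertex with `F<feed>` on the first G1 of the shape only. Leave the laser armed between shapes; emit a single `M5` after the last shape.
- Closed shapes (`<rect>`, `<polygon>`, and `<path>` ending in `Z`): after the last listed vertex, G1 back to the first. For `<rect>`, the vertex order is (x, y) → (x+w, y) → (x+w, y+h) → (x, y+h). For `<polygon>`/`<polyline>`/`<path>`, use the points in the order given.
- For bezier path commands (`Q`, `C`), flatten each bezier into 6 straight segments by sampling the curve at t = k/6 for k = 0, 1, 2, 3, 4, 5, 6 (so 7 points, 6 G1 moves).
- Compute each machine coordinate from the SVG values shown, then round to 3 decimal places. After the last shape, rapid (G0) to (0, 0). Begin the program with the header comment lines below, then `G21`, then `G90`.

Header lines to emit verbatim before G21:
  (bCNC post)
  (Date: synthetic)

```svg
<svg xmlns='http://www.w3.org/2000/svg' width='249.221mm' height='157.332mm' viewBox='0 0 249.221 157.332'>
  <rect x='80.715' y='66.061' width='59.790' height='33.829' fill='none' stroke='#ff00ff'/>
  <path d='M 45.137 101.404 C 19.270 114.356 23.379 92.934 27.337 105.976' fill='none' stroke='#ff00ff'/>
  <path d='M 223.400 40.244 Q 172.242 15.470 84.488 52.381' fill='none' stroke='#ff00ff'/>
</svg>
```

(bCNC post)
(Date: synthetic)
G21
G90
G0 X80.715 Y91.271
M4 S571
G1 X140.505 Y91.271 F2011
G1 X140.505 Y57.442
G1 X80.715 Y57.442
G1 X80.715 Y91.271
G0 X45.137 Y55.928
M4 S571
G1 X34.562 Y51.998 F2011
G1 X28.146 Y51.884
G1 X25.053 Y53.676
G1 X24.444 Y55.460
G1 X25.485 Y55.324
G1 X27.337 Y51.356
G0 X223.400 Y117.088
M4 S571
G1 X205.331 Y123.633 F2011
G1 X185.228 Y126.750
G1 X163.093 Y126.441
G1 X138.924 Y122.704
G1 X112.723 Y115.541
G1 X84.488 Y104.951
M5
G0 X0.000 Y0.000

Since the viewBox matches the mm dimensions, user units are millimetres directly. The only transform is the Y-flip y_m = 157.332 − y_svg.

Shape 1 is a rectangle drawn with `<rect>`. Its stroke #ff00ff means score at S571, F2011. After flipping Y the toolpath is (80.715,91.271) → (140.505,91.271) → (140.505,57.442) → (80.715,57.442) → (80.715,91.271), returning to the start.

Shape 2 is a cubic bezier drawn with `<path>`. Its stroke #ff00ff means score at S571, F2011. After flipping Y the toolpath is (45.137,55.928) → (34.562,51.998) → (28.146,51.884) → (25.053,53.676) → (24.444,55.460) → (25.485,55.324) → (27.337,51.356).

Shape 3 is a quadratic bezier drawn with `<path>`. Its stroke #ff00ff means score at S571, F2011. After flipping Y the toolpath is (223.400,117.088) → (205.331,123.633) → (185.228,126.750) → (163.093,126.441) → (138.924,122.704) → (112.723,115.541) → (84.488,104.951).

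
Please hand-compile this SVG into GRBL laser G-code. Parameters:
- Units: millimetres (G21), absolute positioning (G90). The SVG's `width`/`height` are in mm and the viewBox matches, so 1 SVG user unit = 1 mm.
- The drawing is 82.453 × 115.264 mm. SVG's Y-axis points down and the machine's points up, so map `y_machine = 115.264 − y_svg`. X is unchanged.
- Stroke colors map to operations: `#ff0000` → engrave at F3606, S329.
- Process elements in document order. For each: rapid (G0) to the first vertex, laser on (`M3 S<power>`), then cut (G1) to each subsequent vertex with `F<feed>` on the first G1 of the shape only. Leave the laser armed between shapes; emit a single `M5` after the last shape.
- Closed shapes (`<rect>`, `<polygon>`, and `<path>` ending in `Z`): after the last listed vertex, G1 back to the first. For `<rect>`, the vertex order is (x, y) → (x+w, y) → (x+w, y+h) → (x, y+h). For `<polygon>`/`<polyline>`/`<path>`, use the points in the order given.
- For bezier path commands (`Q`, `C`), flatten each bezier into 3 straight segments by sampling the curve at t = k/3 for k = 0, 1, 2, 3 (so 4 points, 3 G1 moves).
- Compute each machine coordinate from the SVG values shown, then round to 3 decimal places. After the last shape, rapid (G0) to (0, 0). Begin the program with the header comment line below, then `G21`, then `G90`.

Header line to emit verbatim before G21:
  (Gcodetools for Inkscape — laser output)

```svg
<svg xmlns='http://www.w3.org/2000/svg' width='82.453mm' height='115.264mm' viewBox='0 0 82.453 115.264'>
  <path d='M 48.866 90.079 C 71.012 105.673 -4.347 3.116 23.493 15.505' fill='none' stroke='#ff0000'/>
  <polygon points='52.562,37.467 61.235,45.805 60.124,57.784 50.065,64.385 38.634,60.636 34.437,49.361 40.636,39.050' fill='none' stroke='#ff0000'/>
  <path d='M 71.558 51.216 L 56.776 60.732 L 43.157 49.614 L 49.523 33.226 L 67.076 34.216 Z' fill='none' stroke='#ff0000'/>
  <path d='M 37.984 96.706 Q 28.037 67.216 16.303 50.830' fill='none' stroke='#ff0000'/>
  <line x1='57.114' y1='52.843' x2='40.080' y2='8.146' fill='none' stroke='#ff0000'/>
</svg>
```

(Gcodetools for Inkscape — laser output)
G21
G90
G0 X48.866 Y25.185
M3 S329
G1 X45.944 Y40.341 F3606
G1 X22.619 Y82.466
G1 X23.493 Y99.759
G0 X52.562 Y77.797
M3 S329
G1 X61.235 Y69.459 F3606
G1 X60.124 Y57.480
G1 X50.065 Y50.879
G1 X38.634 Y54.628
G1 X34.437 Y65.903
G1 X40.636 Y76.214
G1 X52.562 Y77.797
G0 X71.558 Y64.048
M3 S329
G1 X56.776 Y54.532 F3606
G1 X43.157 Y65.650
G1 X49.523 Y82.038
G1 X67.076 Y81.048
G1 X71.558 Y64.048
G0 X37.984 Y18.558
M3 S329
G1 X31.154 Y36.762 F3606
G1 X23.927 Y52.054
G1 X16.303 Y64.434
G0 X57.114 Y62.421
M3 S329
G1 X40.080 Y107.118 F3606
M5
G0 X0.000 Y0.000

viewBox `0 0 82.453 115.264` with mm width/height → 1 unit = 1 mm. Flip: y_m = 115.264 − y_svg.

**Shape 1** — `<path>` cubic bezier, stroke `#ff0000` → engrave (S329, F3606). Control points (SVG): P0=(48.866,90.079), P1=(71.012,105.673), P2=(-4.347,3.116), P3=(23.493,15.505); sampled at t=k/3. Machine vertices: (48.866,25.185) → (45.944,40.341) → (22.619,82.466) → (23.493,99.759). Open path.

**Shape 2** — `<polygon>` regular polygon, stroke `#ff0000` → engrave (S329, F3606). Machine vertices: (52.562,77.797) → (61.235,69.459) → (60.124,57.480) → (50.065,50.879) → (38.634,54.628) → (34.437,65.903) → (40.636,76.214) → (52.562,77.797). Closed: final G1 returns to the first vertex.

**Shape 3** — `<path>` regular polygon, stroke `#ff0000` → engrave (S329, F3606). Machine vertices: (71.558,64.048) → (56.776,54.532) → (43.157,65.650) → (49.523,82.038) → (67.076,81.048) → (71.558,64.048). Closed: final G1 returns to the first vertex.

**Shape 4** — `<path>` quadratic bezier, stroke `#ff0000` → engrave (S329, F3606). Control points (SVG): P0=(37.984,96.706), P1=(28.037,67.216), P2=(16.303,50.830); sampled at t=k/3. Machine vertices: (37.984,18.558) → (31.154,36.762) → (23.927,52.054) → (16.303,64.434). Open path.

**Shape 5** — `<line>` line segment, stroke `#ff0000` → engrave (S329, F3606). Machine vertices: (57.114,62.421) → (40.080,107.118). Open path.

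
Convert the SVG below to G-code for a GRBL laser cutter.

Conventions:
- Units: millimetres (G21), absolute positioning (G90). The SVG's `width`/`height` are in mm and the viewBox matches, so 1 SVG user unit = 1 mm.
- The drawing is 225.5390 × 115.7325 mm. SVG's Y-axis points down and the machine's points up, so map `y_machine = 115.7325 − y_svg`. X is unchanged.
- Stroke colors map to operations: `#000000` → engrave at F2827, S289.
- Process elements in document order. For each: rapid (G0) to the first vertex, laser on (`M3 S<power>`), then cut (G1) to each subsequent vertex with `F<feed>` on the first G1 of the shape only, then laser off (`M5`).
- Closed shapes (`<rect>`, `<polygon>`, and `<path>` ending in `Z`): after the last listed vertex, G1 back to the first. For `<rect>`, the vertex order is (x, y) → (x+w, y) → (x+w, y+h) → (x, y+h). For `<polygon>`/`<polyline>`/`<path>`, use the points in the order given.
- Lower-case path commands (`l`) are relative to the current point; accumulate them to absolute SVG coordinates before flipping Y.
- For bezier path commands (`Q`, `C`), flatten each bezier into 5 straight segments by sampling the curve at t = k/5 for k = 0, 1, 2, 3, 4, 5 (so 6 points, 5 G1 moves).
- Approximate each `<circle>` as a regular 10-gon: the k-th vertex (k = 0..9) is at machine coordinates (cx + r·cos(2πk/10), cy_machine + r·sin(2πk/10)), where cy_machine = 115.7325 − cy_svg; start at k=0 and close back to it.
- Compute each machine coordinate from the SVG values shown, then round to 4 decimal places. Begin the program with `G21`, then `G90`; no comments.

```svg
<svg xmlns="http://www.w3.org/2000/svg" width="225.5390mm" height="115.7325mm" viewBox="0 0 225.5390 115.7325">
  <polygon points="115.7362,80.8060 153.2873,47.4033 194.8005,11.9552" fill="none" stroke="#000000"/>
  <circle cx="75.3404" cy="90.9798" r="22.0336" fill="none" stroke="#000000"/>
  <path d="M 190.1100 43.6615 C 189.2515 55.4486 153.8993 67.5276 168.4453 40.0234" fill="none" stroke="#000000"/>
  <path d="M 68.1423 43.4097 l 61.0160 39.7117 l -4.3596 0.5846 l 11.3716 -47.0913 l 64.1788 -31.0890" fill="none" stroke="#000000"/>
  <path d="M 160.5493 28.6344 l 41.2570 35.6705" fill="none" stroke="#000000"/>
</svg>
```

G21
G90
G0 X115.7362 Y34.9265
M3 S289
G1 X153.2873 Y68.3292 F2827
G1 X194.8005 Y103.7773
G1 X115.7362 Y34.9265
M5
G0 X97.3740 Y24.7527
M3 S289
G1 X93.1660 Y37.7037 F2827
G1 X82.1492 Y45.7079
G1 X68.5316 Y45.7079
G1 X57.5148 Y37.7037
G1 X53.3068 Y24.7527
G1 X57.5148 Y11.8017
G1 X68.5316 Y3.7975
G1 X82.1492 Y3.7975
G1 X93.1660 Y11.8017
G1 X97.3740 Y24.7527
M5
G0 X190.1100 Y72.0710
M3 S289
G1 X186.1308 Y65.2827 F2827
G1 X177.9239 Y60.3384
G1 X169.5402 Y59.1520
G1 X165.0303 Y63.6376
G1 X168.4453 Y75.7091
M5
G0 X68.1423 Y72.3228
M3 S289
G1 X129.1583 Y32.6111 F2827
G1 X124.7987 Y32.0265
G1 X136.1703 Y79.1178
G1 X200.3491 Y110.2068
M5
G0 X160.5493 Y87.0981
M3 S289
G1 X201.8063 Y51.4276 F2827
M5

Since the viewBox matches the mm dimensions, user units are millimetres directly. The only transform is the Y-flip y_m = 115.7325 − y_svg.

Shape 1 is a closed polygon drawn with `<polygon>`. Its stroke #000000 means engrave at S289, F2827. After flipping Y the toolpath is (115.7362,34.9265) → (153.2873,68.3292) → (194.8005,103.7773) → (115.7362,34.9265), returning to the start.

Shape 2 is a circle drawn with `<circle>`. Its stroke #000000 means engrave at S289, F2827. After flipping Y the toolpath is (97.3740,24.7527) → (93.1660,37.7037) → (82.1492,45.7079) → (68.5316,45.7079) → (57.5148,37.7037) → (53.3068,24.7527) → (57.5148,11.8017) → (68.5316,3.7975) → (82.1492,3.7975) → (93.1660,11.8017) → (97.3740,24.7527), returning to the start.

Shape 3 is a cubic bezier drawn with `<path>`. Its stroke #000000 means engrave at S289, F2827. After flipping Y the toolpath is (190.1100,72.0710) → (186.1308,65.2827) → (177.9239,60.3384) → (169.5402,59.1520) → (165.0303,63.6376) → (168.4453,75.7091).

Shape 4 is a open polyline drawn with `<path>`. Its stroke #000000 means engrave at S289, F2827. After flipping Y the toolpath is (68.1423,72.3228) → (129.1583,32.6111) → (124.7987,32.0265) → (136.1703,79.1178) → (200.3491,110.2068).

Shape 5 is a line segment drawn with `<path>`. Its stroke #000000 means engrave at S289, F2827. After flipping Y the toolpath is (160.5493,87.0981) → (201.8063,51.4276).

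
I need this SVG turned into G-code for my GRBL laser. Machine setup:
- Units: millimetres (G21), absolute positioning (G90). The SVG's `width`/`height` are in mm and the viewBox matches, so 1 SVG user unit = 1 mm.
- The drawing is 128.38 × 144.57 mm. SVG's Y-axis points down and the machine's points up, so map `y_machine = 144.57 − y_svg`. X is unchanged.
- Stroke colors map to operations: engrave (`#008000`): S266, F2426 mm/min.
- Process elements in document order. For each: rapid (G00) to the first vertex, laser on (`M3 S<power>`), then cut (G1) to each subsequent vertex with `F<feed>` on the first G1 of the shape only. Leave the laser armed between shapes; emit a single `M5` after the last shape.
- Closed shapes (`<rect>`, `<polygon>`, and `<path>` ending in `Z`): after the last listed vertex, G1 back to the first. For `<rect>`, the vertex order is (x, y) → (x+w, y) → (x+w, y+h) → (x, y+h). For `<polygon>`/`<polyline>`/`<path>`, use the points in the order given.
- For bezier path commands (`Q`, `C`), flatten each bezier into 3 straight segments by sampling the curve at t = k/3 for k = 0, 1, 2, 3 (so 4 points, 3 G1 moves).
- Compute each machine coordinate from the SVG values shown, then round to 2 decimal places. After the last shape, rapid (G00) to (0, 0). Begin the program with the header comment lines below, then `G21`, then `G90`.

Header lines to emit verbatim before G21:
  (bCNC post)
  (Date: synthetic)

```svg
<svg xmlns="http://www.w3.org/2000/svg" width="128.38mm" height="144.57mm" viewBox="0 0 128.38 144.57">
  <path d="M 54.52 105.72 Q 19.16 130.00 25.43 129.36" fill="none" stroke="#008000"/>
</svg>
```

(bCNC post)
(Date: synthetic)
G21
G90
G00 X54.52 Y38.85
M3 S266
G1 X35.57 Y25.43 F2426
G1 X25.88 Y17.55
G1 X25.43 Y15.21
M5
G00 X0.00 Y0.00

viewBox `0 0 128.38 144.57` with mm width/height → 1 unit = 1 mm. Flip: y_m = 144.57 − y_svg.

**Shape 1** — `<path>` quadratic bezier, stroke `#008000` → engrave (S266, F2426). Control points (SVG): P0=(54.52,105.72), P1=(19.16,130.00), P2=(25.43,129.36); sampled at t=k/3. Machine vertices: (54.52,38.85) → (35.57,25.43) → (25.88,17.55) → (25.43,15.21). Open path.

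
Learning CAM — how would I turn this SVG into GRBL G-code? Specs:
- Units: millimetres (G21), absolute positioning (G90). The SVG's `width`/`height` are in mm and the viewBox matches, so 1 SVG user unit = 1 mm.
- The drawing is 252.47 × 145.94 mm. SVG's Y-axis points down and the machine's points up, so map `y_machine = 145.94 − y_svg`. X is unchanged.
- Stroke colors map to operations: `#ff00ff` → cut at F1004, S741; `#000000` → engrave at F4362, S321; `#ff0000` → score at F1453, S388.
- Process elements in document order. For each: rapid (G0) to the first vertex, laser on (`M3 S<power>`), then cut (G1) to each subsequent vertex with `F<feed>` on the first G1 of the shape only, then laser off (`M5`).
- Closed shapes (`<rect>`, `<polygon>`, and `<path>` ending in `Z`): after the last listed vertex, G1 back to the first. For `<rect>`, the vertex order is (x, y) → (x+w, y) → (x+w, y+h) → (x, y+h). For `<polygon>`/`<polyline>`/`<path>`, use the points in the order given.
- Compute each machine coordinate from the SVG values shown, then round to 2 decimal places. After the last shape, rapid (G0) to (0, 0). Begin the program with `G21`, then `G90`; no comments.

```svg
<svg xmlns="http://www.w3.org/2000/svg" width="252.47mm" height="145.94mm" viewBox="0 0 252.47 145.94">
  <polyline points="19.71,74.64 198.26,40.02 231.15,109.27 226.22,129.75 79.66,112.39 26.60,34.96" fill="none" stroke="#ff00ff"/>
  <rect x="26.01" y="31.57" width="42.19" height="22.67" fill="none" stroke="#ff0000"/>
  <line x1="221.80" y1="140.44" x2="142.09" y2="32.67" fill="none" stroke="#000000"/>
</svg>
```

G21
G90
G0 X19.71 Y71.30
M3 S741
G1 X198.26 Y105.92 F1004
G1 X231.15 Y36.67
G1 X226.22 Y16.19
G1 X79.66 Y33.55
G1 X26.60 Y110.98
M5
G0 X26.01 Y114.37
M3 S388
G1 X68.20 Y114.37 F1453
G1 X68.20 Y91.70
G1 X26.01 Y91.70
G1 X26.01 Y114.37
M5
G0 X221.80 Y5.50
M3 S321
G1 X142.09 Y113.27 F4362
M5
G0 X0.00 Y0.00

Since the viewBox matches the mm dimensions, user units are millimetres directly. The only transform is the Y-flip y_m = 145.94 − y_svg.

Shape 1 is a open polyline drawn with `<polyline>`. Its stroke #ff00ff means cut at S741, F1004. After flipping Y the toolpath is (19.71,71.30) → (198.26,105.92) → (231.15,36.67) → (226.22,16.19) → (79.66,33.55) → (26.60,110.98).

Shape 2 is a rectangle drawn with `<rect>`. Its stroke #ff0000 means score at S388, F1453. After flipping Y the toolpath is (26.01,114.37) → (68.20,114.37) → (68.20,91.70) → (26.01,91.70) → (26.01,114.37), returning to the start.

Shape 3 is a line segment drawn with `<line>`. Its stroke #000000 means engrave at S321, F4362. After flipping Y the toolpath is (221.80,5.50) → (142.09,113.27).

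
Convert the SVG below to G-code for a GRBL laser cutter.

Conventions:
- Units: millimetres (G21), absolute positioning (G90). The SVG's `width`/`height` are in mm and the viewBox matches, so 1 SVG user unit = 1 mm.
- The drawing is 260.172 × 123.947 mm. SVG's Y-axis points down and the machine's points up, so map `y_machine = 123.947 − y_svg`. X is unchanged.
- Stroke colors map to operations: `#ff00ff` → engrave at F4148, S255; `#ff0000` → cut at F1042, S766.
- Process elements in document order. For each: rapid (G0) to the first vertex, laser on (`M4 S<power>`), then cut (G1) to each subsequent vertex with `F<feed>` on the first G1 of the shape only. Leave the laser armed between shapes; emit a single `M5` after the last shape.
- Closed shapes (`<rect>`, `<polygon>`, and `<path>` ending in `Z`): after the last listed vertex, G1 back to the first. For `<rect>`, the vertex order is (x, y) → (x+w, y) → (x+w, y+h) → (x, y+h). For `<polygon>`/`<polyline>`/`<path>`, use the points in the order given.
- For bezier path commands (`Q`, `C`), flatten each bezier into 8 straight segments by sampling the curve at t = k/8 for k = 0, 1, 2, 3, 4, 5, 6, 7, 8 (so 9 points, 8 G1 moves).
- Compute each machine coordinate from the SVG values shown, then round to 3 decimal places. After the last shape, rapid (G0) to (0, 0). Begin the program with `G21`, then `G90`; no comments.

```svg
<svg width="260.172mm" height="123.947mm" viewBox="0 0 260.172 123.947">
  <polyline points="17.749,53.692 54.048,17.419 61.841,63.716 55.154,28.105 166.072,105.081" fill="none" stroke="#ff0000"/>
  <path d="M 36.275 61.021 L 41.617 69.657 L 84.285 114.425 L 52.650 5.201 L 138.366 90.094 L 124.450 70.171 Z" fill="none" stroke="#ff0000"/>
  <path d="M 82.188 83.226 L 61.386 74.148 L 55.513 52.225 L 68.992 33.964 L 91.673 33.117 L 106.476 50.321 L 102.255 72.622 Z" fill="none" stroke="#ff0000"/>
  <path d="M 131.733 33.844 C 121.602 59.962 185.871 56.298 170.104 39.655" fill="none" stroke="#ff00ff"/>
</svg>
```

G21
G90
G0 X17.749 Y70.255
M4 S766
G1 X54.048 Y106.528 F1042
G1 X61.841 Y60.231
G1 X55.154 Y95.842
G1 X166.072 Y18.866
G0 X36.275 Y62.926
M4 S766
G1 X41.617 Y54.290 F1042
G1 X84.285 Y9.522
G1 X52.650 Y118.746
G1 X138.366 Y33.853
G1 X124.450 Y53.776
G1 X36.275 Y62.926
G0 X82.188 Y40.721
M4 S766
G1 X61.386 Y49.799 F1042
G1 X55.513 Y71.722
G1 X68.992 Y89.983
G1 X91.673 Y90.830
G1 X106.476 Y73.626
G1 X102.255 Y51.325
G1 X82.188 Y40.721
G0 X131.733 Y90.103
M4 S255
G1 X131.120 Y81.672 F4148
G1 X135.672 Y75.836
G1 X143.579 Y72.398
G1 X153.032 Y71.162
G1 X162.221 Y71.930
G1 X169.336 Y74.506
G1 X172.567 Y78.692
G1 X170.104 Y84.292
M5
G0 X0.000 Y0.000

1 u = 1 mm; y_m = 123.947 − y.

[1] `<polyline>` open polyline, #ff0000→cut S766 F1042: (17.749,70.255) → (54.048,106.528) → (61.841,60.231) → (55.154,95.842) → (166.072,18.866)

[2] `<path>` closed polygon, #ff0000→cut S766 F1042: (36.275,62.926) → (41.617,54.290) → (84.285,9.522) → (52.650,118.746) → (138.366,33.853) → (124.450,53.776) → (36.275,62.926) (closed)

[3] `<path>` regular polygon, #ff0000→cut S766 F1042: (82.188,40.721) → (61.386,49.799) → (55.513,71.722) → (68.992,89.983) → (91.673,90.830) → (106.476,73.626) → (102.255,51.325) → (82.188,40.721) (closed)

[4] `<path>` cubic bezier, #ff00ff→engrave S255 F4148: (131.733,90.103) → (131.120,81.672) → (135.672,75.836) → (143.579,72.398) → (153.032,71.162) → (162.221,71.930) → (169.336,74.506) → (172.567,78.692) → (170.104,84.292)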